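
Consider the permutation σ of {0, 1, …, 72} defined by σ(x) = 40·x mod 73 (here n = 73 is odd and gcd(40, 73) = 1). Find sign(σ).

-1

Start at x=43: 43 → 41 → 34 → 46 → 15 → 16 → 56 → … (one orbit).
Decompose π into cycles: lengths [72, 1] (2 cycles, including the fixed point 0).
73 − 2 = 71 transpositions; sign(π) = (−1)^71 = -1.
Zolotarev: (40|73) = -1, matching the cycle-count sign.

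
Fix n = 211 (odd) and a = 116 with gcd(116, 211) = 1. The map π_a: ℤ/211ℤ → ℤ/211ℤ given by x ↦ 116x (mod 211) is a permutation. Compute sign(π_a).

Trace 200: π^k(200) = [200, 201, 106, 58, 187, 170, 97] for k=0..6.
Cycle type of π: 210 + 1; total 2 cycles.
2 cycles on 211: each ℓ→(−1)^(ℓ−1), product (−1)^209 = -1.
Zolotarev: (116|211) = -1, matching the cycle-count sign.

-1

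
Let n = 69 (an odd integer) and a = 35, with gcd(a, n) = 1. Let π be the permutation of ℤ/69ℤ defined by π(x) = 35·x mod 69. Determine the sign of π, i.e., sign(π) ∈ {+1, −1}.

-1

Orbit of 31 under x↦35x: [31, 50, 25, 47, 58, 29, 49]… (length divides ord_69(35)).
Cycle type of π: 22×2 + 11×2 + 2 + 1; total 6 cycles.
Σ(ℓ_i−1) = 69−6 = 63; sign = (−1)^63 = -1.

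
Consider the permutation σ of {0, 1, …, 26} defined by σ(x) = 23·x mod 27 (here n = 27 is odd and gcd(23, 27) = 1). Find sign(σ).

Trace 10: π^k(10) = [10, 14, 25, 8, 22, 20, 1] for k=0..6.
The orbit structure of x ↦ 23x mod 27: 4 orbits of sizes [18, 6, 2, 1].
4 cycles on 27: each ℓ→(−1)^(ℓ−1), product (−1)^23 = -1.

-1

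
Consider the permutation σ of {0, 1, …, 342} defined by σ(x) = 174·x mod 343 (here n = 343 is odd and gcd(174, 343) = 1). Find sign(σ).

Orbit of 78 under x↦174x: [78, 195, 316, 104, 260, 307, 253]… (length divides ord_343(174)).
Cycle type of π: 98×3 + 14×3 + 2×3 + 1; total 10 cycles.
With 10 cycles on 343 points, sign = (−1)^{343−10} = -1.
Zolotarev: (174|343) = -1, matching the cycle-count sign.

-1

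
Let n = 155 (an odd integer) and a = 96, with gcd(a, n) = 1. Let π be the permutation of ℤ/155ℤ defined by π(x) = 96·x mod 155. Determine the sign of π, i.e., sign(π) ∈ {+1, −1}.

-1

Orbit of 126 under x↦96x: [126, 6, 111, 116, 131, 21, 1]… (length divides ord_155(96)).
Cycle type of π: 30×5 + 1×5; total 10 cycles.
With 10 cycles on 155 points, sign = (−1)^{155−10} = -1.
Check: (96/155) = -1 by Zolotarev.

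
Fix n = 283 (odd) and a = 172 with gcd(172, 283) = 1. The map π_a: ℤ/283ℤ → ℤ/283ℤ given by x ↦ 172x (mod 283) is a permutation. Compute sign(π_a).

-1

Orbit of 207 under x↦172x: [207, 229, 51, 282, 111, 131, 175]… (length divides ord_283(172)).
The orbit structure of x ↦ 172x mod 283: 4 orbits of sizes [94, 94, 94, 1].
4 cycles on 283: each ℓ→(−1)^(ℓ−1), product (−1)^279 = -1.
The Jacobi symbol (172|283) = -1 (Zolotarev) agrees.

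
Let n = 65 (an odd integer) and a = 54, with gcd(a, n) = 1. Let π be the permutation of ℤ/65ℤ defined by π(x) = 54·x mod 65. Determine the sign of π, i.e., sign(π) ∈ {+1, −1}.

-1

Trace 16: π^k(16) = [16, 19, 51, 24, 61, 44, 36] for k=0..6.
Cycle type of π: 12×5 + 2×2 + 1; total 8 cycles.
With 8 cycles on 65 points, sign = (−1)^{65−8} = -1.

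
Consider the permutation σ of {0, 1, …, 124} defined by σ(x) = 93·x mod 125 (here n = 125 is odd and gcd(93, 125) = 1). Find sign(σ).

Trace 99: π^k(99) = [99, 82, 1, 93, 24, 107, 76] for k=0..6.
π_93 has 12 disjoint cycles with lengths [20, 20, 20, 20, 20, 4, 4, 4, 4, 4, 4, 1] on {0,…,124}.
n − c = 125 − 12 = 113; sign = (−1)^113 = -1.
Check: (93/125) = -1 by Zolotarev.

-1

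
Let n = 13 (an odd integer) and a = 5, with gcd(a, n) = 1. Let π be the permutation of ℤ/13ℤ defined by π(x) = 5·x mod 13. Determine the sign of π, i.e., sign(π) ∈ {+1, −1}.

Start at x=8: 8 → 1 → 5 → 12 → 8 (one orbit).
4 cycles of lengths [4, 4, 4, 1].
n − c = 13 − 4 = 9; sign = (−1)^9 = -1.

-1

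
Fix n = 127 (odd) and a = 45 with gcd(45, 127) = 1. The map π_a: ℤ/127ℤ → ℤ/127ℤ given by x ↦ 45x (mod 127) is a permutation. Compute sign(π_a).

-1

Start at x=76: 76 → 118 → 103 → 63 → 41 → 67 → 94 → … (one orbit).
π_45 has 2 disjoint cycles with lengths [126, 1] on {0,…,126}.
n − c = 127 − 2 = 125; sign = (−1)^125 = -1.
Check: (45/127) = -1 by Zolotarev.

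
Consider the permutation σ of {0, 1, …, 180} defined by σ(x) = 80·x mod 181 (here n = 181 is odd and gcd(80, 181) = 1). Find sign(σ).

Trace 73: π^k(73) = [73, 48, 39, 43, 1, 80, 65] for k=0..6.
The orbit structure of x ↦ 80x mod 181: 21 orbits of sizes [9, 9, 9, 9, 9, 9, 9, 9, 9, 9, 9, 9, 9, 9, 9, 9, 9, 9, 9, 9, 1].
181 − 21 = 160 transpositions; sign(π) = (−1)^160 = +1.

+1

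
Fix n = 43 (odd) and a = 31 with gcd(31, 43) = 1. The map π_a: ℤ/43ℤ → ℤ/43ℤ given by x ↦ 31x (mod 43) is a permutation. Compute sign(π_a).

Trace 6: π^k(6) = [6, 14, 4, 38, 17, 11, 40] for k=0..6.
π_31 has 3 disjoint cycles with lengths [21, 21, 1] on {0,…,42}.
Σ(ℓ_i−1) = 43−3 = 40; sign = (−1)^40 = +1.
(31|43)_J = +1 (Zolotarev's lemma cross-check).

+1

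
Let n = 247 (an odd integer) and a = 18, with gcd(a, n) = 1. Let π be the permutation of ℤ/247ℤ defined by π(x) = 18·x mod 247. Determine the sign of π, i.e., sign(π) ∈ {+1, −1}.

+1

Orbit of 18 under x↦18x: [18, 77, 151, 1]… (length divides ord_247(18)).
π_18 has 67 disjoint cycles with lengths [4, 4, 4, 4, 4, 4, 4, 4, 4, 4, 4, 4, 4, 4, 4, 4, 4, 4, 4, 4, 4, 4, 4, 4, 4, 4, 4, 4, 4, 4, 4, 4, 4, 4, 4, 4, 4, 4, 4, 4, 4, 4, 4, 4, 4, 4, 4, 4, 4, 4, 4, 4, 4, 4, 4, 4, 4, 2, 2, 2, 2, 2, 2, 2, 2, 2, 1] on {0,…,246}.
n − c = 247 − 67 = 180; sign = (−1)^180 = +1.
The Jacobi symbol (18|247) = +1 (Zolotarev) agrees.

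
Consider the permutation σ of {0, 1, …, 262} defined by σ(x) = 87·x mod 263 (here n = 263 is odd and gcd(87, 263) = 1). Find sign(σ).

Trace 156: π^k(156) = [156, 159, 157, 246, 99, 197, 44] for k=0..6.
2 cycles of lengths [262, 1].
263 − 2 = 261 transpositions; sign(π) = (−1)^261 = -1.

-1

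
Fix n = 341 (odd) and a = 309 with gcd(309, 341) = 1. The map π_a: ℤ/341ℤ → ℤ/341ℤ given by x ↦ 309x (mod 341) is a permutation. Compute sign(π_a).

Start at x=309: 309 → 1 → 309 (one orbit).
Cycle lengths of π_309 on ℤ/341ℤ: [2, 2, 2, 2, 2, 2, 2, 2, 2, 2, 2, 2, 2, 2, 2, 2, 2, 2, 2, 2, 2, 2, 2, 2, 2, 2, 2, 2, 2, 2, 2, 2, 2, 2, 2, 2, 2, 2, 2, 2, 2, 2, 2, 2, 2, 2, 2, 2, 2, 2, 2, 2, 2, 2, 2, 2, 2, 2, 2, 2, 2, 2, 2, 2, 2, 2, 2, 2, 2, 2, 2, 2, 2, 2, 2, 2, 2, 2, 2, 2, 2, 2, 2, 2, 2, 2, 2, 2, 2, 2, 2, 2, 2, 2, 2, 2, 2, 2, 2, 2, 2, 2, 2, 2, 2, 2, 2, 2, 2, 2, 2, 2, 2, 2, 2, 2, 2, 2, 2, 2, 2, 2, 2, 2, 2, 2, 2, 2, 2, 2, 2, 2, 2, 2, 2, 2, 2, 2, 2, 2, 2, 2, 2, 2, 2, 2, 2, 2, 2, 2, 2, 2, 2, 2, 2, 2, 2, 2, 2, 2, 2, 2, 2, 2, 2, 1, 1, 1, 1, 1, 1, 1, 1, 1, 1, 1]; 176 cycles in total.
n − c = 341 − 176 = 165; sign = (−1)^165 = -1.
Via Zolotarev, sign(π_{309}) = (309|341) = -1.

-1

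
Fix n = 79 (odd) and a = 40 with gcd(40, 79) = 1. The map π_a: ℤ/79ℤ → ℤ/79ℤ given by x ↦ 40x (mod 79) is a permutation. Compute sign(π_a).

+1

Trace 4: π^k(4) = [4, 2, 1, 40, 20, 10, 5] for k=0..6.
π_40 has 3 disjoint cycles with lengths [39, 39, 1] on {0,…,78}.
Σ(ℓ_i−1) = 79−3 = 76; sign = (−1)^76 = +1.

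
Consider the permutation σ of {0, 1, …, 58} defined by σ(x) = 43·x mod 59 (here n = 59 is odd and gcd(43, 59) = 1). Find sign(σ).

Trace 29: π^k(29) = [29, 8, 49, 42, 36, 14, 12] for k=0..6.
Cycle lengths of π_43 on ℤ/59ℤ: [58, 1]; 2 cycles in total.
sign(π) = (−1)^{n − #cycles} = (−1)^{59−2} = (−1)^57 = -1.

-1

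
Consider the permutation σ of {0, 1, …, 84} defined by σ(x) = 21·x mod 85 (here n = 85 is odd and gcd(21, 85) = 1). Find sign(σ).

Orbit of 21 under x↦21x: [21, 16, 81, 1]… (length divides ord_85(21)).
π_21 has 25 disjoint cycles with lengths [4, 4, 4, 4, 4, 4, 4, 4, 4, 4, 4, 4, 4, 4, 4, 4, 4, 4, 4, 4, 1, 1, 1, 1, 1] on {0,…,84}.
With 25 cycles on 85 points, sign = (−1)^{85−25} = +1.

+1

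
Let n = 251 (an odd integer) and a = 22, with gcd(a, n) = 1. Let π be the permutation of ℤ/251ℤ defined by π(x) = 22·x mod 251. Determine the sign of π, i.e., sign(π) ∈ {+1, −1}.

+1

Trace 13: π^k(13) = [13, 35, 17, 123, 196, 45, 237] for k=0..6.
Cycle type of π: 125×2 + 1; total 3 cycles.
251 − 3 = 248 transpositions; sign(π) = (−1)^248 = +1.
(22|251)_J = +1 (Zolotarev's lemma cross-check).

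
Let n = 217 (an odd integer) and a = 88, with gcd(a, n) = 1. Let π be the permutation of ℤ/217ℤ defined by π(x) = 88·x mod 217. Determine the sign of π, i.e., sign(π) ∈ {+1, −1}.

-1

Orbit of 67 under x↦88x: [67, 37, 1, 88, 149, 92]… (length divides ord_217(88)).
38 cycles of lengths [6, 6, 6, 6, 6, 6, 6, 6, 6, 6, 6, 6, 6, 6, 6, 6, 6, 6, 6, 6, 6, 6, 6, 6, 6, 6, 6, 6, 6, 6, 6, 6, 6, 6, 6, 3, 3, 1].
38 cycles on 217: each ℓ→(−1)^(ℓ−1), product (−1)^179 = -1.
Check: (88/217) = -1 by Zolotarev.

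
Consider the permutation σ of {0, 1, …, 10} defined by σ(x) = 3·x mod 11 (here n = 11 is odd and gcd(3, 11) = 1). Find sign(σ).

Start at x=9: 9 → 5 → 4 → 1 → 3 → 9 (one orbit).
Cycle type of π: 5×2 + 1; total 3 cycles.
3 cycles on 11: each ℓ→(−1)^(ℓ−1), product (−1)^8 = +1.
The Jacobi symbol (3|11) = +1 (Zolotarev) agrees.

+1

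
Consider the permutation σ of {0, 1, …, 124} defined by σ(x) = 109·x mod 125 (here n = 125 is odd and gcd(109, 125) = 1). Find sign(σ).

Orbit of 39 under x↦109x: [39, 1, 109, 6, 29, 36, 49]… (length divides ord_125(109)).
Cycle lengths of π_109 on ℤ/125ℤ: [50, 50, 10, 10, 2, 2, 1]; 7 cycles in total.
With 7 cycles on 125 points, sign = (−1)^{125−7} = +1.
(109|125)_J = +1 (Zolotarev's lemma cross-check).

+1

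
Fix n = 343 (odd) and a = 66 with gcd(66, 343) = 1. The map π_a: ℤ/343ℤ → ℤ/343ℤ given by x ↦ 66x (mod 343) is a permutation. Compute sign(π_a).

-1

Start at x=20: 20 → 291 → 341 → 211 → 206 → 219 → 48 → … (one orbit).
Cycle type of π: 294 + 42 + 6 + 1; total 4 cycles.
343 − 4 = 339 transpositions; sign(π) = (−1)^339 = -1.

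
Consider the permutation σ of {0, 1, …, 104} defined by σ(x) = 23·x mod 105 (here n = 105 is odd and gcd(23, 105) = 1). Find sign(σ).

+1

Trace 64: π^k(64) = [64, 2, 46, 8, 79, 32, 1] for k=0..6.
Cycle type of π: 12×6 + 6×2 + 4×3 + 3×2 + 2 + 1; total 15 cycles.
Σ(ℓ_i−1) = 105−15 = 90; sign = (−1)^90 = +1.
Check: (23/105) = +1 by Zolotarev.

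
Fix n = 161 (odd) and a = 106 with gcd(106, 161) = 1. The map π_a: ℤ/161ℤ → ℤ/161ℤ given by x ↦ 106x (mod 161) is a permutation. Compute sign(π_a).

Orbit of 50 under x↦106x: [50, 148, 71, 120, 1, 106, 127]… (length divides ord_161(106)).
Cycle lengths of π_106 on ℤ/161ℤ: [22, 22, 22, 22, 22, 22, 22, 1, 1, 1, 1, 1, 1, 1]; 14 cycles in total.
Σ(ℓ_i−1) = 161−14 = 147; sign = (−1)^147 = -1.

-1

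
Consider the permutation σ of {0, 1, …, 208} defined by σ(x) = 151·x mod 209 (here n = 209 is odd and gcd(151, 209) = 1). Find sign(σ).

Start at x=115: 115 → 18 → 1 → 151 → 20 → 94 → 191 → … (one orbit).
Decompose π into cycles: lengths [10, 10, 10, 10, 10, 10, 10, 10, 10, 10, 10, 10, 10, 10, 10, 10, 10, 10, 10, 2, 2, 2, 2, 2, 2, 2, 2, 2, 1] (29 cycles, including the fixed point 0).
209 − 29 = 180 transpositions; sign(π) = (−1)^180 = +1.
Check: (151/209) = +1 by Zolotarev.

+1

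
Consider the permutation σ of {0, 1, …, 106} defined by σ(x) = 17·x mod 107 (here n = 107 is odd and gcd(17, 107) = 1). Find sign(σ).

Orbit of 47 under x↦17x: [47, 50, 101, 5, 85, 54, 62]… (length divides ord_107(17)).
The orbit structure of x ↦ 17x mod 107: 2 orbits of sizes [106, 1].
2 cycles on 107: each ℓ→(−1)^(ℓ−1), product (−1)^105 = -1.
(17|107)_J = -1 (Zolotarev's lemma cross-check).

-1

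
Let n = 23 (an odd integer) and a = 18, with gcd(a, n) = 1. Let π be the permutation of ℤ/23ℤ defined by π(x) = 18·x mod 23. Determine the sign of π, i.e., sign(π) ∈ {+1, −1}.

Start at x=2: 2 → 13 → 4 → 3 → 8 → 6 → 16 → … (one orbit).
π_18 has 3 disjoint cycles with lengths [11, 11, 1] on {0,…,22}.
3 cycles on 23: each ℓ→(−1)^(ℓ−1), product (−1)^20 = +1.

+1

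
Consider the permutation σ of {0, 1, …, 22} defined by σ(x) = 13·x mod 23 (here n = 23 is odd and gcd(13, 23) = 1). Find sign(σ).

Trace 13: π^k(13) = [13, 8, 12, 18, 4, 6, 9] for k=0..6.
Cycle type of π: 11×2 + 1; total 3 cycles.
23 − 3 = 20 transpositions; sign(π) = (−1)^20 = +1.

+1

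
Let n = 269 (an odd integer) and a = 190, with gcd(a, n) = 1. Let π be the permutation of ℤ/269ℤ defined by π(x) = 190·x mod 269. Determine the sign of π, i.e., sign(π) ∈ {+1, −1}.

+1

Trace 173: π^k(173) = [173, 52, 196, 118, 93, 185, 180] for k=0..6.
Decompose π into cycles: lengths [67, 67, 67, 67, 1] (5 cycles, including the fixed point 0).
sign(π) = (−1)^{n − #cycles} = (−1)^{269−5} = (−1)^264 = +1.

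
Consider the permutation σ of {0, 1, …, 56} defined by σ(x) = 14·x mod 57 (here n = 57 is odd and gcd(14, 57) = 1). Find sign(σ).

+1

Orbit of 32 under x↦14x: [32, 49, 2, 28, 50, 16, 53]… (length divides ord_57(14)).
Decompose π into cycles: lengths [18, 18, 18, 2, 1] (5 cycles, including the fixed point 0).
57 − 5 = 52 transpositions; sign(π) = (−1)^52 = +1.
Check: (14/57) = +1 by Zolotarev.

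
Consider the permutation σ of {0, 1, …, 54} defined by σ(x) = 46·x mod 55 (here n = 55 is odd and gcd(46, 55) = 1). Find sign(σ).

Trace 51: π^k(51) = [51, 36, 6, 1, 46, 26, 41] for k=0..6.
π_46 has 10 disjoint cycles with lengths [10, 10, 10, 10, 10, 1, 1, 1, 1, 1] on {0,…,54}.
55 − 10 = 45 transpositions; sign(π) = (−1)^45 = -1.
The Jacobi symbol (46|55) = -1 (Zolotarev) agrees.

-1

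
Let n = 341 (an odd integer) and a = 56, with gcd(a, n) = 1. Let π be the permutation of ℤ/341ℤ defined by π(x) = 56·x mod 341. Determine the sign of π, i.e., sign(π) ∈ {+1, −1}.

+1

Trace 56: π^k(56) = [56, 67, 1] for k=0..2.
Decompose π into cycles: lengths [3, 3, 3, 3, 3, 3, 3, 3, 3, 3, 3, 3, 3, 3, 3, 3, 3, 3, 3, 3, 3, 3, 3, 3, 3, 3, 3, 3, 3, 3, 3, 3, 3, 3, 3, 3, 3, 3, 3, 3, 3, 3, 3, 3, 3, 3, 3, 3, 3, 3, 3, 3, 3, 3, 3, 3, 3, 3, 3, 3, 3, 3, 3, 3, 3, 3, 3, 3, 3, 3, 3, 3, 3, 3, 3, 3, 3, 3, 3, 3, 3, 3, 3, 3, 3, 3, 3, 3, 3, 3, 3, 3, 3, 3, 3, 3, 3, 3, 3, 3, 3, 3, 3, 3, 3, 3, 3, 3, 3, 3, 1, 1, 1, 1, 1, 1, 1, 1, 1, 1, 1] (121 cycles, including the fixed point 0).
Σ(ℓ_i−1) = 341−121 = 220; sign = (−1)^220 = +1.
The Jacobi symbol (56|341) = +1 (Zolotarev) agrees.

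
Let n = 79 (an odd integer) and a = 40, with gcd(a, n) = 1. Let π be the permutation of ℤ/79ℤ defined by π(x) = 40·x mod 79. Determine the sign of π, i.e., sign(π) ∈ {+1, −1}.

Trace 38: π^k(38) = [38, 19, 49, 64, 32, 16, 8] for k=0..6.
π_40 has 3 disjoint cycles with lengths [39, 39, 1] on {0,…,78}.
3 cycles on 79: each ℓ→(−1)^(ℓ−1), product (−1)^76 = +1.

+1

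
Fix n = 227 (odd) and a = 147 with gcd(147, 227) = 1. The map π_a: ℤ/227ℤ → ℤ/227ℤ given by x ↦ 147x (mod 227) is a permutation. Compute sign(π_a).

Trace 36: π^k(36) = [36, 71, 222, 173, 7, 121, 81] for k=0..6.
3 cycles of lengths [113, 113, 1].
sign(π) = (−1)^{n − #cycles} = (−1)^{227−3} = (−1)^224 = +1.
(147|227)_J = +1 (Zolotarev's lemma cross-check).

+1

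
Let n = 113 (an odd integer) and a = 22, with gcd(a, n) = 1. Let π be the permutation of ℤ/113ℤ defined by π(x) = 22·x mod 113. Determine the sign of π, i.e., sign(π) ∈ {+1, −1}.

+1

Orbit of 13 under x↦22x: [13, 60, 77, 112, 91, 81, 87]… (length divides ord_113(22)).
Cycle type of π: 56×2 + 1; total 3 cycles.
Σ(ℓ_i−1) = 113−3 = 110; sign = (−1)^110 = +1.
Zolotarev: (22|113) = +1, matching the cycle-count sign.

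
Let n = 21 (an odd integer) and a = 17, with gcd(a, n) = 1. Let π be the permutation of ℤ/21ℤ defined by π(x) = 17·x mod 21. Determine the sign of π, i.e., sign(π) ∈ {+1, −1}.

+1

Trace 17: π^k(17) = [17, 16, 20, 4, 5, 1] for k=0..5.
The orbit structure of x ↦ 17x mod 21: 5 orbits of sizes [6, 6, 6, 2, 1].
21 − 5 = 16 transpositions; sign(π) = (−1)^16 = +1.
Check: (17/21) = +1 by Zolotarev.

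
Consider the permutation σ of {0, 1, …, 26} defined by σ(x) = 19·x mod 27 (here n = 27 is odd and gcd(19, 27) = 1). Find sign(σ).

Trace 19: π^k(19) = [19, 10, 1] for k=0..2.
Cycle lengths of π_19 on ℤ/27ℤ: [3, 3, 3, 3, 3, 3, 1, 1, 1, 1, 1, 1, 1, 1, 1]; 15 cycles in total.
15 cycles on 27: each ℓ→(−1)^(ℓ−1), product (−1)^12 = +1.

+1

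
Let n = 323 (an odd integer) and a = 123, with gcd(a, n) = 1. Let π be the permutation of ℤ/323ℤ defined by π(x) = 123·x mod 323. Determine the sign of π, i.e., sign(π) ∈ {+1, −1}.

+1

Start at x=273: 273 → 310 → 16 → 30 → 137 → 55 → 305 → … (one orbit).
Cycle type of π: 36×8 + 9×2 + 4×4 + 1; total 15 cycles.
With 15 cycles on 323 points, sign = (−1)^{323−15} = +1.
Zolotarev: (123|323) = +1, matching the cycle-count sign.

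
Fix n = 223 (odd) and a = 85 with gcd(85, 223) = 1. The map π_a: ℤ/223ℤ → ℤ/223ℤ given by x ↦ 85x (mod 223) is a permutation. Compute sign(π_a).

Trace 48: π^k(48) = [48, 66, 35, 76, 216, 74, 46] for k=0..6.
Decompose π into cycles: lengths [222, 1] (2 cycles, including the fixed point 0).
With 2 cycles on 223 points, sign = (−1)^{223−2} = -1.
The Jacobi symbol (85|223) = -1 (Zolotarev) agrees.

-1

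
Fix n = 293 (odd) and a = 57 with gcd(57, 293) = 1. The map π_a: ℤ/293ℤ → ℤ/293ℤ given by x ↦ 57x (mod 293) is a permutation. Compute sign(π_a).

+1

Trace 82: π^k(82) = [82, 279, 81, 222, 55, 205, 258] for k=0..6.
Cycle lengths of π_57 on ℤ/293ℤ: [73, 73, 73, 73, 1]; 5 cycles in total.
Σ(ℓ_i−1) = 293−5 = 288; sign = (−1)^288 = +1.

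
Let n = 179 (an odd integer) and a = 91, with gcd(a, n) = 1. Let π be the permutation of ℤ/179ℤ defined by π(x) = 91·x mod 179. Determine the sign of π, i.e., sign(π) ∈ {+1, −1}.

-1

Orbit of 159 under x↦91x: [159, 149, 134, 22, 33, 139, 119]… (length divides ord_179(91)).
Cycle type of π: 178 + 1; total 2 cycles.
Σ(ℓ_i−1) = 179−2 = 177; sign = (−1)^177 = -1.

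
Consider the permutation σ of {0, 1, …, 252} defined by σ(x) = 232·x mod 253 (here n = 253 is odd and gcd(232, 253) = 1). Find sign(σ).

Orbit of 243 under x↦232x: [243, 210, 144, 12, 1, 232, 188]… (length divides ord_253(232)).
Cycle type of π: 11×22 + 1×11; total 33 cycles.
sign(π) = (−1)^{n − #cycles} = (−1)^{253−33} = (−1)^220 = +1.
Via Zolotarev, sign(π_{232}) = (232|253) = +1.

+1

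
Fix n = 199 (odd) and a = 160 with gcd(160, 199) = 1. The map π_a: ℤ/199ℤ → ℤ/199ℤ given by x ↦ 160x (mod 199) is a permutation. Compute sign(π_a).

+1

Start at x=121: 121 → 57 → 165 → 132 → 26 → 180 → 144 → … (one orbit).
Cycle type of π: 99×2 + 1; total 3 cycles.
sign(π) = (−1)^{n − #cycles} = (−1)^{199−3} = (−1)^196 = +1.
The Jacobi symbol (160|199) = +1 (Zolotarev) agrees.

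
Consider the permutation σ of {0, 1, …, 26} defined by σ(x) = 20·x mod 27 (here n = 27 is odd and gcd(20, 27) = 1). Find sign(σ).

-1

Start at x=7: 7 → 5 → 19 → 2 → 13 → 17 → 16 → … (one orbit).
The orbit structure of x ↦ 20x mod 27: 4 orbits of sizes [18, 6, 2, 1].
Σ(ℓ_i−1) = 27−4 = 23; sign = (−1)^23 = -1.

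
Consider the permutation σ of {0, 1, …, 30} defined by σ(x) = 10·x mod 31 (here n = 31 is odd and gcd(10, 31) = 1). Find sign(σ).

Orbit of 18 under x↦10x: [18, 25, 2, 20, 14, 16, 5]… (length divides ord_31(10)).
π_10 has 3 disjoint cycles with lengths [15, 15, 1] on {0,…,30}.
Σ(ℓ_i−1) = 31−3 = 28; sign = (−1)^28 = +1.
Via Zolotarev, sign(π_{10}) = (10|31) = +1.

+1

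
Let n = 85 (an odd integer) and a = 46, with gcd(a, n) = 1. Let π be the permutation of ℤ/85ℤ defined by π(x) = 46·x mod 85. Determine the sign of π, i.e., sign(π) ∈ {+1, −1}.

Start at x=76: 76 → 11 → 81 → 71 → 36 → 41 → 16 → … (one orbit).
10 cycles of lengths [16, 16, 16, 16, 16, 1, 1, 1, 1, 1].
10 cycles on 85: each ℓ→(−1)^(ℓ−1), product (−1)^75 = -1.

-1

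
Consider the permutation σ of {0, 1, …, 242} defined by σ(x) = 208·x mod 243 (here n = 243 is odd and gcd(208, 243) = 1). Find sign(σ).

+1

Trace 10: π^k(10) = [10, 136, 100, 145, 28, 235, 37] for k=0..6.
27 cycles of lengths [27, 27, 27, 27, 27, 27, 9, 9, 9, 9, 9, 9, 3, 3, 3, 3, 3, 3, 1, 1, 1, 1, 1, 1, 1, 1, 1].
Σ(ℓ_i−1) = 243−27 = 216; sign = (−1)^216 = +1.
The Jacobi symbol (208|243) = +1 (Zolotarev) agrees.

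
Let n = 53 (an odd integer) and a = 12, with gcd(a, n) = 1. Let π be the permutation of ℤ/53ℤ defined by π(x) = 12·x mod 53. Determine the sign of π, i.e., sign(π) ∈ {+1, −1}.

-1

Trace 14: π^k(14) = [14, 9, 2, 24, 23, 11, 26] for k=0..6.
The orbit structure of x ↦ 12x mod 53: 2 orbits of sizes [52, 1].
2 cycles on 53: each ℓ→(−1)^(ℓ−1), product (−1)^51 = -1.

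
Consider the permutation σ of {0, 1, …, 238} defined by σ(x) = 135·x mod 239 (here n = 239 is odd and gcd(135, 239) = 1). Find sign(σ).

Start at x=61: 61 → 109 → 136 → 196 → 170 → 6 → 93 → … (one orbit).
Cycle type of π: 119×2 + 1; total 3 cycles.
With 3 cycles on 239 points, sign = (−1)^{239−3} = +1.

+1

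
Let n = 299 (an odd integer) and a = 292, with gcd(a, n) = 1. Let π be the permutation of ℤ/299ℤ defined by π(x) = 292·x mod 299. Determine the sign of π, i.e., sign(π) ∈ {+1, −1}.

Start at x=242: 242 → 100 → 197 → 116 → 85 → 3 → 278 → … (one orbit).
Cycle type of π: 132×2 + 12 + 11×2 + 1; total 6 cycles.
Σ(ℓ_i−1) = 299−6 = 293; sign = (−1)^293 = -1.
Check: (292/299) = -1 by Zolotarev.

-1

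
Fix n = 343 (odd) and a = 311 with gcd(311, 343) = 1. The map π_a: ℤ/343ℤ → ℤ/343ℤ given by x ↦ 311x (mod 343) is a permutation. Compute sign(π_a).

-1

Orbit of 339 under x↦311x: [339, 128, 20, 46, 243, 113, 157]… (length divides ord_343(311)).
Cycle lengths of π_311 on ℤ/343ℤ: [294, 42, 6, 1]; 4 cycles in total.
4 cycles on 343: each ℓ→(−1)^(ℓ−1), product (−1)^339 = -1.
Via Zolotarev, sign(π_{311}) = (311|343) = -1.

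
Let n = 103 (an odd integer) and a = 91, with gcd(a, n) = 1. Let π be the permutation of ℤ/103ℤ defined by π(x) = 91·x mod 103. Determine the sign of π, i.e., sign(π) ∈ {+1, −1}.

+1

Trace 60: π^k(60) = [60, 1, 91, 41, 23, 33, 16] for k=0..6.
Decompose π into cycles: lengths [51, 51, 1] (3 cycles, including the fixed point 0).
103 − 3 = 100 transpositions; sign(π) = (−1)^100 = +1.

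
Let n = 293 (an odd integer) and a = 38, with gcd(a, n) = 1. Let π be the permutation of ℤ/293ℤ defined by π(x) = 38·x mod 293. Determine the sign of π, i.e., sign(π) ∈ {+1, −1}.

Orbit of 235 under x↦38x: [235, 140, 46, 283, 206, 210, 69]… (length divides ord_293(38)).
Cycle lengths of π_38 on ℤ/293ℤ: [73, 73, 73, 73, 1]; 5 cycles in total.
5 cycles on 293: each ℓ→(−1)^(ℓ−1), product (−1)^288 = +1.

+1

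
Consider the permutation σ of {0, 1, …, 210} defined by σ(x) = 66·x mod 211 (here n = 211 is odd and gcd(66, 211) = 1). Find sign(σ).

+1

Orbit of 209 under x↦66x: [209, 79, 150, 194, 144, 9, 172]… (length divides ord_211(66)).
The orbit structure of x ↦ 66x mod 211: 3 orbits of sizes [105, 105, 1].
3 cycles on 211: each ℓ→(−1)^(ℓ−1), product (−1)^208 = +1.
Zolotarev: (66|211) = +1, matching the cycle-count sign.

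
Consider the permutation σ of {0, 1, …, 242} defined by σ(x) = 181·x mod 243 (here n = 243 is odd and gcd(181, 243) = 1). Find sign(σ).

+1

Trace 163: π^k(163) = [163, 100, 118, 217, 154, 172, 28] for k=0..6.
27 cycles of lengths [27, 27, 27, 27, 27, 27, 9, 9, 9, 9, 9, 9, 3, 3, 3, 3, 3, 3, 1, 1, 1, 1, 1, 1, 1, 1, 1].
n − c = 243 − 27 = 216; sign = (−1)^216 = +1.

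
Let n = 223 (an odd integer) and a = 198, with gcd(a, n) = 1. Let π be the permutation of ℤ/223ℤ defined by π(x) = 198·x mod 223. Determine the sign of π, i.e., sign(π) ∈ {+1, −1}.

-1

Orbit of 30 under x↦198x: [30, 142, 18, 219, 100, 176, 60]… (length divides ord_223(198)).
Cycle type of π: 222 + 1; total 2 cycles.
2 cycles on 223: each ℓ→(−1)^(ℓ−1), product (−1)^221 = -1.
Via Zolotarev, sign(π_{198}) = (198|223) = -1.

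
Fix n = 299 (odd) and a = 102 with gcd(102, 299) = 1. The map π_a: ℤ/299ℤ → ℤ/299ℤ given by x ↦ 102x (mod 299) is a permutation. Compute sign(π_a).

Trace 186: π^k(186) = [186, 135, 16, 137, 220, 15, 35] for k=0..6.
5 cycles of lengths [132, 132, 22, 12, 1].
Σ(ℓ_i−1) = 299−5 = 294; sign = (−1)^294 = +1.

+1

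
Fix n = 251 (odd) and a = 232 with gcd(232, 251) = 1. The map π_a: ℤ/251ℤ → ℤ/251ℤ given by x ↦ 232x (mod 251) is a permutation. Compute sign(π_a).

Start at x=161: 161 → 204 → 140 → 101 → 89 → 66 → 1 → … (one orbit).
Cycle lengths of π_232 on ℤ/251ℤ: [125, 125, 1]; 3 cycles in total.
3 cycles on 251: each ℓ→(−1)^(ℓ−1), product (−1)^248 = +1.
Check: (232/251) = +1 by Zolotarev.

+1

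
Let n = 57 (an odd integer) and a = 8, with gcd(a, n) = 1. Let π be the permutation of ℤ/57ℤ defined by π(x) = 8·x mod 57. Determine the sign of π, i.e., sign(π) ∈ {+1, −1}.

Trace 49: π^k(49) = [49, 50, 1, 8, 7, 56] for k=0..5.
Cycle type of π: 6×9 + 2 + 1; total 11 cycles.
11 cycles on 57: each ℓ→(−1)^(ℓ−1), product (−1)^46 = +1.

+1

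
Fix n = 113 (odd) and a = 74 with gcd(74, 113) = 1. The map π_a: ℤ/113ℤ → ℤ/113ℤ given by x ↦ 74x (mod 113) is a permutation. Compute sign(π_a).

-1

Orbit of 66 under x↦74x: [66, 25, 42, 57, 37, 26, 3]… (length divides ord_113(74)).
Decompose π into cycles: lengths [112, 1] (2 cycles, including the fixed point 0).
sign(π) = (−1)^{n − #cycles} = (−1)^{113−2} = (−1)^111 = -1.
Check: (74/113) = -1 by Zolotarev.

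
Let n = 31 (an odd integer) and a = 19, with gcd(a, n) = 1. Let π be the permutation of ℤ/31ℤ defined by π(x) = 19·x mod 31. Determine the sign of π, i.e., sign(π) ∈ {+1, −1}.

+1

Orbit of 16 under x↦19x: [16, 25, 10, 4, 14, 18, 1]… (length divides ord_31(19)).
3 cycles of lengths [15, 15, 1].
n − c = 31 − 3 = 28; sign = (−1)^28 = +1.
Check: (19/31) = +1 by Zolotarev.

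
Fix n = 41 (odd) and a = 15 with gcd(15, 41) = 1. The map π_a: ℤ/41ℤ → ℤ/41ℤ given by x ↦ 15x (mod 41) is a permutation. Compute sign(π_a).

Start at x=4: 4 → 19 → 39 → 11 → 1 → 15 → 20 → … (one orbit).
Decompose π into cycles: lengths [40, 1] (2 cycles, including the fixed point 0).
sign(π) = (−1)^{n − #cycles} = (−1)^{41−2} = (−1)^39 = -1.
Via Zolotarev, sign(π_{15}) = (15|41) = -1.

-1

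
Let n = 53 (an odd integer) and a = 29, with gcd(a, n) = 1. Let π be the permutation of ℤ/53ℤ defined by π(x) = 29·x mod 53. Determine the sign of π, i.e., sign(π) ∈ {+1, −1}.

+1

Orbit of 38 under x↦29x: [38, 42, 52, 24, 7, 44, 4]… (length divides ord_53(29)).
Cycle type of π: 26×2 + 1; total 3 cycles.
n − c = 53 − 3 = 50; sign = (−1)^50 = +1.
(29|53)_J = +1 (Zolotarev's lemma cross-check).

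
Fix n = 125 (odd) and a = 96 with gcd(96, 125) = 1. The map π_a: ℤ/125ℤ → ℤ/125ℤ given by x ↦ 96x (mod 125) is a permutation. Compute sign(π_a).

Trace 31: π^k(31) = [31, 101, 71, 66, 86, 6, 76] for k=0..6.
Cycle type of π: 25×4 + 5×4 + 1×5; total 13 cycles.
13 cycles on 125: each ℓ→(−1)^(ℓ−1), product (−1)^112 = +1.
The Jacobi symbol (96|125) = +1 (Zolotarev) agrees.

+1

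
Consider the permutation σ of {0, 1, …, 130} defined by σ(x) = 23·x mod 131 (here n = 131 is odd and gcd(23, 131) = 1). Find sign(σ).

-1

Start at x=37: 37 → 65 → 54 → 63 → 8 → 53 → 40 → … (one orbit).
Decompose π into cycles: lengths [130, 1] (2 cycles, including the fixed point 0).
n − c = 131 − 2 = 129; sign = (−1)^129 = -1.
Zolotarev: (23|131) = -1, matching the cycle-count sign.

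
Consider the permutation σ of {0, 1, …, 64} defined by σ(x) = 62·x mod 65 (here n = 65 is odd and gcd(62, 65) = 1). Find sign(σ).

Start at x=23: 23 → 61 → 12 → 29 → 43 → 1 → 62 → … (one orbit).
Cycle type of π: 12×4 + 6×2 + 4 + 1; total 8 cycles.
n − c = 65 − 8 = 57; sign = (−1)^57 = -1.
(62|65)_J = -1 (Zolotarev's lemma cross-check).

-1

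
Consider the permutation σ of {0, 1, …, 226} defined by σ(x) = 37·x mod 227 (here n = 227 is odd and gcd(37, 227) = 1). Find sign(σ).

Start at x=20: 20 → 59 → 140 → 186 → 72 → 167 → 50 → … (one orbit).
2 cycles of lengths [226, 1].
Σ(ℓ_i−1) = 227−2 = 225; sign = (−1)^225 = -1.

-1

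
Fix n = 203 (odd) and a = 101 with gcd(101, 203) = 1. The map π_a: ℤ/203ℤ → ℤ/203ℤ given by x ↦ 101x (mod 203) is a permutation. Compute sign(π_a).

Start at x=88: 88 → 159 → 22 → 192 → 107 → 48 → 179 → … (one orbit).
Decompose π into cycles: lengths [84, 84, 28, 6, 1] (5 cycles, including the fixed point 0).
5 cycles on 203: each ℓ→(−1)^(ℓ−1), product (−1)^198 = +1.

+1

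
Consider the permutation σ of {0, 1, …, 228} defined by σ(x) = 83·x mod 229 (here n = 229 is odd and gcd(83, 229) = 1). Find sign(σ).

Trace 37: π^k(37) = [37, 94, 16, 183, 75, 42, 51] for k=0..6.
5 cycles of lengths [57, 57, 57, 57, 1].
Σ(ℓ_i−1) = 229−5 = 224; sign = (−1)^224 = +1.
Zolotarev: (83|229) = +1, matching the cycle-count sign.

+1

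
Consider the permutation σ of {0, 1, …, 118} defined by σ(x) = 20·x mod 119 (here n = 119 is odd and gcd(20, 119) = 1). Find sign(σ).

Orbit of 1 under x↦20x: [1, 20, 43, 27, 64, 90, 15]… (length divides ord_119(20)).
The orbit structure of x ↦ 20x mod 119: 11 orbits of sizes [16, 16, 16, 16, 16, 16, 16, 2, 2, 2, 1].
11 cycles on 119: each ℓ→(−1)^(ℓ−1), product (−1)^108 = +1.

+1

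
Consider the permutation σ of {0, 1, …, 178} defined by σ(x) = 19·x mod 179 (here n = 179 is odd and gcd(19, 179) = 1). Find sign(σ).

+1

Trace 51: π^k(51) = [51, 74, 153, 43, 101, 129, 124] for k=0..6.
3 cycles of lengths [89, 89, 1].
179 − 3 = 176 transpositions; sign(π) = (−1)^176 = +1.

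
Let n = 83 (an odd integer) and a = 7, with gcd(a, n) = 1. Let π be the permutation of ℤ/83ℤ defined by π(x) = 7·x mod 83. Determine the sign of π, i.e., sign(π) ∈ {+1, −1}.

+1

Trace 9: π^k(9) = [9, 63, 26, 16, 29, 37, 10] for k=0..6.
The orbit structure of x ↦ 7x mod 83: 3 orbits of sizes [41, 41, 1].
3 cycles on 83: each ℓ→(−1)^(ℓ−1), product (−1)^80 = +1.
Check: (7/83) = +1 by Zolotarev.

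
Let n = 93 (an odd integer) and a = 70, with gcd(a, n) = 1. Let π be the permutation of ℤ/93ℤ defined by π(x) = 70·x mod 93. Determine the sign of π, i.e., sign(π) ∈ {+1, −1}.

+1

Start at x=70: 70 → 64 → 16 → 4 → 1 → 70 (one orbit).
21 cycles of lengths [5, 5, 5, 5, 5, 5, 5, 5, 5, 5, 5, 5, 5, 5, 5, 5, 5, 5, 1, 1, 1].
With 21 cycles on 93 points, sign = (−1)^{93−21} = +1.
(70|93)_J = +1 (Zolotarev's lemma cross-check).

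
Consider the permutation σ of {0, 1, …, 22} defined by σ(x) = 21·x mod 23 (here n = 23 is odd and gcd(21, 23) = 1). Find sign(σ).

-1

Trace 9: π^k(9) = [9, 5, 13, 20, 6, 11, 1] for k=0..6.
Cycle lengths of π_21 on ℤ/23ℤ: [22, 1]; 2 cycles in total.
sign(π) = (−1)^{n − #cycles} = (−1)^{23−2} = (−1)^21 = -1.
Via Zolotarev, sign(π_{21}) = (21|23) = -1.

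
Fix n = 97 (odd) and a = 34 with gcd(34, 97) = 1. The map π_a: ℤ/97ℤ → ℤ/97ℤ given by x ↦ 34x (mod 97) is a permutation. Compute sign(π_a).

Trace 12: π^k(12) = [12, 20, 1, 34, 89, 19, 64] for k=0..6.
The orbit structure of x ↦ 34x mod 97: 4 orbits of sizes [32, 32, 32, 1].
4 cycles on 97: each ℓ→(−1)^(ℓ−1), product (−1)^93 = -1.
(34|97)_J = -1 (Zolotarev's lemma cross-check).

-1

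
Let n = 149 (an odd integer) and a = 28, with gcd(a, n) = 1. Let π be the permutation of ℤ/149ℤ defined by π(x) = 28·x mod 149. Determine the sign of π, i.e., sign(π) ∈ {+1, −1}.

+1

Orbit of 37 under x↦28x: [37, 142, 102, 25, 104, 81, 33]… (length divides ord_149(28)).
Cycle type of π: 37×4 + 1; total 5 cycles.
sign(π) = (−1)^{n − #cycles} = (−1)^{149−5} = (−1)^144 = +1.
(28|149)_J = +1 (Zolotarev's lemma cross-check).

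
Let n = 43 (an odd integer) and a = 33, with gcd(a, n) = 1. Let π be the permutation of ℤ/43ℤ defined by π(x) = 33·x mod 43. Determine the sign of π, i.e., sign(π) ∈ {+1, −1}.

Orbit of 13 under x↦33x: [13, 42, 10, 29, 11, 19, 25]… (length divides ord_43(33)).
2 cycles of lengths [42, 1].
43 − 2 = 41 transpositions; sign(π) = (−1)^41 = -1.
(33|43)_J = -1 (Zolotarev's lemma cross-check).

-1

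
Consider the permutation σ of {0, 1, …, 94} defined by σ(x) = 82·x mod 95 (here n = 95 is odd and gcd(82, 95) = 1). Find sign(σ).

Trace 82: π^k(82) = [82, 74, 83, 61, 62, 49, 28] for k=0..6.
Decompose π into cycles: lengths [36, 36, 9, 9, 4, 1] (6 cycles, including the fixed point 0).
Σ(ℓ_i−1) = 95−6 = 89; sign = (−1)^89 = -1.

-1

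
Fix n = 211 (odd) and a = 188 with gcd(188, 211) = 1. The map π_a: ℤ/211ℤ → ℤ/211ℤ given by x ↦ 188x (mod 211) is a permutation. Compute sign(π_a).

Trace 188: π^k(188) = [188, 107, 71, 55, 1] for k=0..4.
The orbit structure of x ↦ 188x mod 211: 43 orbits of sizes [5, 5, 5, 5, 5, 5, 5, 5, 5, 5, 5, 5, 5, 5, 5, 5, 5, 5, 5, 5, 5, 5, 5, 5, 5, 5, 5, 5, 5, 5, 5, 5, 5, 5, 5, 5, 5, 5, 5, 5, 5, 5, 1].
n − c = 211 − 43 = 168; sign = (−1)^168 = +1.

+1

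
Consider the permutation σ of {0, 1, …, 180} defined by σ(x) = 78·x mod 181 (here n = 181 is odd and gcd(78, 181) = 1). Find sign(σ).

Trace 102: π^k(102) = [102, 173, 100, 17, 59, 77, 33] for k=0..6.
Cycle lengths of π_78 on ℤ/181ℤ: [180, 1]; 2 cycles in total.
n − c = 181 − 2 = 179; sign = (−1)^179 = -1.
Via Zolotarev, sign(π_{78}) = (78|181) = -1.

-1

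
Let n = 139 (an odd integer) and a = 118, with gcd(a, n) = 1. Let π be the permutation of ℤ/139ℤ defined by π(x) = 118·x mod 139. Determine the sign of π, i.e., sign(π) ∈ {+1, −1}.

Trace 42: π^k(42) = [42, 91, 35, 99, 6, 13, 5] for k=0..6.
Decompose π into cycles: lengths [69, 69, 1] (3 cycles, including the fixed point 0).
sign(π) = (−1)^{n − #cycles} = (−1)^{139−3} = (−1)^136 = +1.
Via Zolotarev, sign(π_{118}) = (118|139) = +1.

+1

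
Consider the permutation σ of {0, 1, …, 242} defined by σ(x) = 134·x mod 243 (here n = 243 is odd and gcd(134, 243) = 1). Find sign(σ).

-1

Start at x=217: 217 → 161 → 190 → 188 → 163 → 215 → 136 → … (one orbit).
Cycle lengths of π_134 on ℤ/243ℤ: [18, 18, 18, 18, 18, 18, 18, 18, 18, 6, 6, 6, 6, 6, 6, 6, 6, 6, 2, 2, 2, 2, 2, 2, 2, 2, 2, 2, 2, 2, 2, 1]; 32 cycles in total.
32 cycles on 243: each ℓ→(−1)^(ℓ−1), product (−1)^211 = -1.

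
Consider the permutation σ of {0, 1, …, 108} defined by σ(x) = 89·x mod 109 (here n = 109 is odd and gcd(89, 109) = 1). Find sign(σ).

Orbit of 38 under x↦89x: [38, 3, 49, 1, 89, 73, 66]… (length divides ord_109(89)).
π_89 has 5 disjoint cycles with lengths [27, 27, 27, 27, 1] on {0,…,108}.
Σ(ℓ_i−1) = 109−5 = 104; sign = (−1)^104 = +1.

+1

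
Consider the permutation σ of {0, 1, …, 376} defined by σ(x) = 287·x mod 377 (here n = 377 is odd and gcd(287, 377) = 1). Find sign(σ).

-1

Start at x=27: 27 → 209 → 40 → 170 → 157 → 196 → 79 → … (one orbit).
Decompose π into cycles: lengths [28, 28, 28, 28, 28, 28, 28, 28, 28, 28, 28, 28, 28, 1, 1, 1, 1, 1, 1, 1, 1, 1, 1, 1, 1, 1] (26 cycles, including the fixed point 0).
sign(π) = (−1)^{n − #cycles} = (−1)^{377−26} = (−1)^351 = -1.
Via Zolotarev, sign(π_{287}) = (287|377) = -1.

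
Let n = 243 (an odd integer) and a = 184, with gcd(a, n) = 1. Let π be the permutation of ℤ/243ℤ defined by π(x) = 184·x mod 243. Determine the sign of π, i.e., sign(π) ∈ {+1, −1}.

+1

Trace 202: π^k(202) = [202, 232, 163, 103, 241, 118, 85] for k=0..6.
Cycle type of π: 81×2 + 27×2 + 9×2 + 3×2 + 1×3; total 11 cycles.
Σ(ℓ_i−1) = 243−11 = 232; sign = (−1)^232 = +1.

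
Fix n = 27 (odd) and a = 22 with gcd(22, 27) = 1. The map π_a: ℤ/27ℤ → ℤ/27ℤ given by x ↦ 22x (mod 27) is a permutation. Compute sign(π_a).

+1

Start at x=19: 19 → 13 → 16 → 1 → 22 → 25 → 10 → … (one orbit).
Cycle type of π: 9×2 + 3×2 + 1×3; total 7 cycles.
27 − 7 = 20 transpositions; sign(π) = (−1)^20 = +1.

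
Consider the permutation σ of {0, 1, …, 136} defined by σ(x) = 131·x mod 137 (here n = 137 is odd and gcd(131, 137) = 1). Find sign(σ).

Trace 68: π^k(68) = [68, 3, 119, 108, 37, 52, 99] for k=0..6.
2 cycles of lengths [136, 1].
2 cycles on 137: each ℓ→(−1)^(ℓ−1), product (−1)^135 = -1.

-1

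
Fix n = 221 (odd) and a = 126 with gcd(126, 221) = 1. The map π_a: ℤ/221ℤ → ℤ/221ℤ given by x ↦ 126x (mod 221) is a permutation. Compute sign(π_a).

-1

Orbit of 92 under x↦126x: [92, 100, 3, 157, 113, 94, 131]… (length divides ord_221(126)).
Cycle type of π: 48×4 + 16 + 3×4 + 1; total 10 cycles.
Σ(ℓ_i−1) = 221−10 = 211; sign = (−1)^211 = -1.
(126|221)_J = -1 (Zolotarev's lemma cross-check).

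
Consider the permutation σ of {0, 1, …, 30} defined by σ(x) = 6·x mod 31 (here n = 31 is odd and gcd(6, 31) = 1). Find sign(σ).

Orbit of 1 under x↦6x: [1, 6, 5, 30, 25, 26]… (length divides ord_31(6)).
Cycle lengths of π_6 on ℤ/31ℤ: [6, 6, 6, 6, 6, 1]; 6 cycles in total.
6 cycles on 31: each ℓ→(−1)^(ℓ−1), product (−1)^25 = -1.
(6|31)_J = -1 (Zolotarev's lemma cross-check).

-1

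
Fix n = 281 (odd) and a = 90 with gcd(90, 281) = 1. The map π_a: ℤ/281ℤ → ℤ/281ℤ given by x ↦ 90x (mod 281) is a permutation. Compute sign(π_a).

Trace 153: π^k(153) = [153, 1, 90, 232, 86] for k=0..4.
57 cycles of lengths [5, 5, 5, 5, 5, 5, 5, 5, 5, 5, 5, 5, 5, 5, 5, 5, 5, 5, 5, 5, 5, 5, 5, 5, 5, 5, 5, 5, 5, 5, 5, 5, 5, 5, 5, 5, 5, 5, 5, 5, 5, 5, 5, 5, 5, 5, 5, 5, 5, 5, 5, 5, 5, 5, 5, 5, 1].
281 − 57 = 224 transpositions; sign(π) = (−1)^224 = +1.
Zolotarev: (90|281) = +1, matching the cycle-count sign.

+1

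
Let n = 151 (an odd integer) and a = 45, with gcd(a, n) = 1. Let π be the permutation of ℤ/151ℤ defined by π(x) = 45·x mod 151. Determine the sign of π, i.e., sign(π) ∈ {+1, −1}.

+1

Trace 2: π^k(2) = [2, 90, 124, 144, 138, 19, 100] for k=0..6.
The orbit structure of x ↦ 45x mod 151: 3 orbits of sizes [75, 75, 1].
n − c = 151 − 3 = 148; sign = (−1)^148 = +1.
Check: (45/151) = +1 by Zolotarev.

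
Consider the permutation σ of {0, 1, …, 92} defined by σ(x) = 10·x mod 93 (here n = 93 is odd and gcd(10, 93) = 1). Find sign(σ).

+1

Trace 10: π^k(10) = [10, 7, 70, 49, 25, 64, 82] for k=0..6.
Decompose π into cycles: lengths [15, 15, 15, 15, 15, 15, 1, 1, 1] (9 cycles, including the fixed point 0).
93 − 9 = 84 transpositions; sign(π) = (−1)^84 = +1.
Via Zolotarev, sign(π_{10}) = (10|93) = +1.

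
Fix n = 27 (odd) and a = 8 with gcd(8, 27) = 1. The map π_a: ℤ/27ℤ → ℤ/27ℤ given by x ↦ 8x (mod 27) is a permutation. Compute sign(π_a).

Trace 19: π^k(19) = [19, 17, 1, 8, 10, 26] for k=0..5.
8 cycles of lengths [6, 6, 6, 2, 2, 2, 2, 1].
27 − 8 = 19 transpositions; sign(π) = (−1)^19 = -1.

-1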